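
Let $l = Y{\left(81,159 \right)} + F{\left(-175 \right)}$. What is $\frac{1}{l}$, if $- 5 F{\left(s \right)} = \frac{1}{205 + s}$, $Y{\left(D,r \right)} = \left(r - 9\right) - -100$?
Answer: $\frac{150}{37499} \approx 0.0040001$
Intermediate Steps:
$Y{\left(D,r \right)} = 91 + r$ ($Y{\left(D,r \right)} = \left(-9 + r\right) + 100 = 91 + r$)
$F{\left(s \right)} = - \frac{1}{5 \left(205 + s\right)}$
$l = \frac{37499}{150}$ ($l = \left(91 + 159\right) - \frac{1}{1025 + 5 \left(-175\right)} = 250 - \frac{1}{1025 - 875} = 250 - \frac{1}{150} = \frac{37499}{150} \approx 249.99$)
$\frac{1}{l} = \frac{1}{\frac{37499}{150}} = \frac{150}{37499}$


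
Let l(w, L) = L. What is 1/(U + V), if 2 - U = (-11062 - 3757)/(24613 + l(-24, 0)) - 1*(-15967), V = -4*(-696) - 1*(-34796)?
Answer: 24613/532024814 ≈ 4.6263e-5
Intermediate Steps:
V = 37580 (V = 2784 + 34796 = 37580)
U = -392931726/24613 (U = 2 - ((-11062 - 3757)/(24613 + 0) - 1*(-15967)) = 2 - (-14819/24613 + 15967) = 2 - 1*392980952/24613 = 2 - 392980952/24613 = -392931726/24613 ≈ -15964.)
1/(U + V) = 1/(-392931726/24613 + 37580) = 1/(532024814/24613) = 24613/532024814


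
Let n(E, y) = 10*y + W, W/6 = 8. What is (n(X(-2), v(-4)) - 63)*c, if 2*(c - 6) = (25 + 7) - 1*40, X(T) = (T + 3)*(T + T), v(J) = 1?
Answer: -10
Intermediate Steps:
W = 48 (W = 6*8 = 48)
X(T) = 2*T*(3 + T) (X(T) = (3 + T)*(2*T) = 2*T*(3 + T))
n(E, y) = 48 + 10*y (n(E, y) = 10*y + 48 = 48 + 10*y)
c = 2 (c = 6 + ((25 + 7) - 1*40)/2 = 6 + (32 - 40)/2 = 6 + (½)*(-8) = 6 - 4 = 2)
(n(X(-2), v(-4)) - 63)*c = ((48 + 10*1) - 63)*2 = ((48 + 10) - 63)*2 = (58 - 63)*2 = -5*2 = -10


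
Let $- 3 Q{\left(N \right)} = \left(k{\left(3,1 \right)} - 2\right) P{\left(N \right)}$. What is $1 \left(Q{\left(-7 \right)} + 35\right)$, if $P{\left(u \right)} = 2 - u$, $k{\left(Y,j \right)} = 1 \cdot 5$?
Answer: $26$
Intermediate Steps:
$k{\left(Y,j \right)} = 5$
$Q{\left(N \right)} = -2 + N$ ($Q{\left(N \right)} = - \frac{\left(5 - 2\right) \left(2 - N\right)}{3} = - \frac{3 \left(2 - N\right)}{3} = - \frac{6 - 3 N}{3} = -2 + N$)
$1 \left(Q{\left(-7 \right)} + 35\right) = 1 \left(\left(-2 - 7\right) + 35\right) = 1 \left(-9 + 35\right) = 1 \cdot 26 = 26$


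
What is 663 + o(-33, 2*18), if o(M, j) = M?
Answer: 630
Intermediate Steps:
663 + o(-33, 2*18) = 663 - 33 = 630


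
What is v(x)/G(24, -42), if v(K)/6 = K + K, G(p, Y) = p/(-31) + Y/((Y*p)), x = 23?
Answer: -205344/545 ≈ -376.78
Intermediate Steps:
G(p, Y) = 1/p - p/31 (G(p, Y) = p*(-1/31) + Y*(1/(Y*p)) = -p/31 + 1/p = 1/p - p/31)
v(K) = 12*K (v(K) = 6*(K + K) = 6*(2*K) = 12*K)
v(x)/G(24, -42) = (12*23)/(1/24 - 1/31*24) = 276/(1/24 - 24/31) = 276/(-545/744) = 276*(-744/545) = -205344/545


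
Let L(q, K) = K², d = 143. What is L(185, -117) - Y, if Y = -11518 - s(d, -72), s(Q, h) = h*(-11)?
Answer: 25999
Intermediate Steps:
s(Q, h) = -11*h
Y = -12310 (Y = -11518 - (-11)*(-72) = -11518 - 1*792 = -11518 - 792 = -12310)
L(185, -117) - Y = (-117)² - 1*(-12310) = 13689 + 12310 = 25999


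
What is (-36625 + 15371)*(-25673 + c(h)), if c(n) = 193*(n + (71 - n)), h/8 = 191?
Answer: 254410380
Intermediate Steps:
h = 1528 (h = 8*191 = 1528)
c(n) = 13703 (c(n) = 193*71 = 13703)
(-36625 + 15371)*(-25673 + c(h)) = (-36625 + 15371)*(-25673 + 13703) = -21254*(-11970) = 254410380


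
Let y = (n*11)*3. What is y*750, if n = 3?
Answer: 74250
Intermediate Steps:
y = 99 (y = (3*11)*3 = 33*3 = 99)
y*750 = 99*750 = 74250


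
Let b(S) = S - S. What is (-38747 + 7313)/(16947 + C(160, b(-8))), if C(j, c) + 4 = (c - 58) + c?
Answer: -31434/16885 ≈ -1.8617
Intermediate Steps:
b(S) = 0
C(j, c) = -62 + 2*c (C(j, c) = -4 + ((c - 58) + c) = -4 + ((-58 + c) + c) = -4 + (-58 + 2*c) = -62 + 2*c)
(-38747 + 7313)/(16947 + C(160, b(-8))) = (-38747 + 7313)/(16947 + (-62 + 2*0)) = -31434/(16947 + (-62 + 0)) = -31434/(16947 - 62) = -31434/16885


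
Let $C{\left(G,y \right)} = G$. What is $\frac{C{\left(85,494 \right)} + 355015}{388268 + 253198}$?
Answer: $\frac{177550}{320733} \approx 0.55358$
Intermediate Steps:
$\frac{C{\left(85,494 \right)} + 355015}{388268 + 253198} = \frac{85 + 355015}{388268 + 253198} = \frac{355100}{641466} = 355100 \cdot \frac{1}{641466} = \frac{177550}{320733}$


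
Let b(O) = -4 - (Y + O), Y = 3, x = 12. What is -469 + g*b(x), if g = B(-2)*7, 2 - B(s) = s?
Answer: -1001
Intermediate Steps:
B(s) = 2 - s
g = 28 (g = (2 - 1*(-2))*7 = (2 + 2)*7 = 4*7 = 28)
b(O) = -7 - O (b(O) = -4 - (3 + O) = -4 + (-3 - O) = -7 - O)
-469 + g*b(x) = -469 + 28*(-7 - 1*12) = -469 + 28*(-7 - 12) = -469 + 28*(-19) = -469 - 532 = -1001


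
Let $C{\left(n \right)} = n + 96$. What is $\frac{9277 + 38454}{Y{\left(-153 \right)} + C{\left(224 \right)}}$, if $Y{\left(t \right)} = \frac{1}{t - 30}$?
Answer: $\frac{8734773}{58559} \approx 149.16$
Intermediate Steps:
$C{\left(n \right)} = 96 + n$
$Y{\left(t \right)} = \frac{1}{-30 + t}$
$\frac{9277 + 38454}{Y{\left(-153 \right)} + C{\left(224 \right)}} = \frac{9277 + 38454}{\frac{1}{-30 - 153} + \left(96 + 224\right)} = \frac{47731}{\frac{1}{-183} + 320} = \frac{47731}{- \frac{1}{183} + 320} = \frac{47731}{\frac{58559}{183}} = 47731 \cdot \frac{183}{58559} = \frac{8734773}{58559}$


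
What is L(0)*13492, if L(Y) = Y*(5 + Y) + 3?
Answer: 40476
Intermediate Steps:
L(Y) = 3 + Y*(5 + Y)
L(0)*13492 = (3 + 0² + 5*0)*13492 = (3 + 0 + 0)*13492 = 3*13492 = 40476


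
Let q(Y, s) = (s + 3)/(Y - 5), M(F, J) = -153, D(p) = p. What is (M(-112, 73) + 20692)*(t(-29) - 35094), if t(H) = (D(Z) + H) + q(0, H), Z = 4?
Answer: -3606011691/5 ≈ -7.2120e+8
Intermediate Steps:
q(Y, s) = (3 + s)/(-5 + Y)
t(H) = 17/5 + 4*H/5 (t(H) = (4 + H) + (3 + H)/(-5 + 0) = (4 + H) + (3 + H)/(-5) = (4 + H) - (3 + H)/5 = (4 + H) + (-3/5 - H/5) = 17/5 + 4*H/5)
(M(-112, 73) + 20692)*(t(-29) - 35094) = (-153 + 20692)*((17/5 + (4/5)*(-29)) - 35094) = 20539*((17/5 - 116/5) - 35094) = 20539*(-99/5 - 35094) = 20539*(-175569/5) = -3606011691/5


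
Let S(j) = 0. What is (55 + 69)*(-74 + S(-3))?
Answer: -9176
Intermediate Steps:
(55 + 69)*(-74 + S(-3)) = (55 + 69)*(-74 + 0) = 124*(-74) = -9176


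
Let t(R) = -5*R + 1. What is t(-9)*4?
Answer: 184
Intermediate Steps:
t(R) = 1 - 5*R
t(-9)*4 = (1 - 5*(-9))*4 = (1 + 45)*4 = 46*4 = 184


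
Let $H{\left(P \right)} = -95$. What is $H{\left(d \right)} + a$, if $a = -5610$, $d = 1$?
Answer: $-5705$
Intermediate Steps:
$H{\left(d \right)} + a = -95 - 5610 = -5705$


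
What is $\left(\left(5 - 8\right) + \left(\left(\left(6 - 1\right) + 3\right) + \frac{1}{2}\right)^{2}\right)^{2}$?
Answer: $\frac{76729}{16} \approx 4795.6$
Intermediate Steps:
$\left(\left(5 - 8\right) + \left(\left(\left(6 - 1\right) + 3\right) + \frac{1}{2}\right)^{2}\right)^{2} = \left(\left(5 - 8\right) + \left(\left(5 + 3\right) + \frac{1}{2}\right)^{2}\right)^{2} = \left(-3 + \left(8 + \frac{1}{2}\right)^{2}\right)^{2} = \left(-3 + \left(\frac{17}{2}\right)^{2}\right)^{2} = \left(-3 + \frac{289}{4}\right)^{2} = \left(\frac{277}{4}\right)^{2} = \frac{76729}{16}$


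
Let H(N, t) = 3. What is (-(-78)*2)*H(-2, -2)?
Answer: 468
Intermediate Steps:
(-(-78)*2)*H(-2, -2) = -(-78)*2*3 = -39*(-4)*3 = 156*3 = 468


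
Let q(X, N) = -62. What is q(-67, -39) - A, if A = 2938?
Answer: -3000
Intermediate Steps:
q(-67, -39) - A = -62 - 1*2938 = -62 - 2938 = -3000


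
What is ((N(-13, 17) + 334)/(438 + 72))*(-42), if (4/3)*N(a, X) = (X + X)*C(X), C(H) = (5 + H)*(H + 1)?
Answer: -73024/85 ≈ -859.11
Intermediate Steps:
C(H) = (1 + H)*(5 + H) (C(H) = (5 + H)*(1 + H) = (1 + H)*(5 + H))
N(a, X) = 3*X*(5 + X² + 6*X)/2 (N(a, X) = 3*((X + X)*(5 + X² + 6*X))/4 = 3*((2*X)*(5 + X² + 6*X))/4 = 3*(2*X*(5 + X² + 6*X))/4 = 3*X*(5 + X² + 6*X)/2)
((N(-13, 17) + 334)/(438 + 72))*(-42) = (((3/2)*17*(5 + 17² + 6*17) + 334)/(438 + 72))*(-42) = (((3/2)*17*(5 + 289 + 102) + 334)/510)*(-42) = (((3/2)*17*396 + 334)*(1/510))*(-42) = ((10098 + 334)*(1/510))*(-42) = (10432*(1/510))*(-42) = (5216/255)*(-42) = -73024/85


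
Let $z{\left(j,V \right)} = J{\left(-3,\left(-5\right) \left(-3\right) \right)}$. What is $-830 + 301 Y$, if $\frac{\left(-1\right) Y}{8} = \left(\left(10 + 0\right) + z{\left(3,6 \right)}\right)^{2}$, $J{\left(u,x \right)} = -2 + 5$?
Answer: $-407782$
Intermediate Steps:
$J{\left(u,x \right)} = 3$
$z{\left(j,V \right)} = 3$
$Y = -1352$ ($Y = - 8 \left(\left(10 + 0\right) + 3\right)^{2} = - 8 \left(10 + 3\right)^{2} = - 8 \cdot 13^{2} = \left(-8\right) 169 = -1352$)
$-830 + 301 Y = -830 + 301 \left(-1352\right) = -830 - 406952 = -407782$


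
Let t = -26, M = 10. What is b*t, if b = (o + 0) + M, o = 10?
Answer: -520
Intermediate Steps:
b = 20 (b = (10 + 0) + 10 = 10 + 10 = 20)
b*t = 20*(-26) = -520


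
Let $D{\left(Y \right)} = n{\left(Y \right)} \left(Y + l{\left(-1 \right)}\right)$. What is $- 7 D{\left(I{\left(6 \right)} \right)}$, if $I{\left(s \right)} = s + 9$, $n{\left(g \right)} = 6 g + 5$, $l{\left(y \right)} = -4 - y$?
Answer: $-7980$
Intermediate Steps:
$n{\left(g \right)} = 5 + 6 g$
$I{\left(s \right)} = 9 + s$
$D{\left(Y \right)} = \left(-3 + Y\right) \left(5 + 6 Y\right)$ ($D{\left(Y \right)} = \left(5 + 6 Y\right) \left(Y - 3\right) = \left(5 + 6 Y\right) \left(-3 + Y\right) = \left(-3 + Y\right) \left(5 + 6 Y\right)$)
$- 7 D{\left(I{\left(6 \right)} \right)} = - 7 \left(-3 + \left(9 + 6\right)\right) \left(5 + 6 \left(9 + 6\right)\right) = - 7 \left(-3 + 15\right) \left(5 + 6 \cdot 15\right) = - 7 \cdot 12 \left(5 + 90\right) = - 7 \cdot 12 \cdot 95 = \left(-7\right) 1140 = -7980$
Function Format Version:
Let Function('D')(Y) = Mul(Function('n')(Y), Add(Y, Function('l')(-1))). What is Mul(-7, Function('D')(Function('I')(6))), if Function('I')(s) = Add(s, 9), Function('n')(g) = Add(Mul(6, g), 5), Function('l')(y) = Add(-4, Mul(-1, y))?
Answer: -7980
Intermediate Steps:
Function('n')(g) = Add(5, Mul(6, g))
Function('I')(s) = Add(9, s)
Function('D')(Y) = Mul(Add(-3, Y), Add(5, Mul(6, Y))) (Function('D')(Y) = Mul(Add(5, Mul(6, Y)), Add(Y, Add(-4, Mul(-1, -1)))) = Mul(Add(5, Mul(6, Y)), Add(Y, Add(-4, 1))) = Mul(Add(5, Mul(6, Y)), Add(Y, -3)) = Mul(Add(5, Mul(6, Y)), Add(-3, Y)) = Mul(Add(-3, Y), Add(5, Mul(6, Y))))
Mul(-7, Function('D')(Function('I')(6))) = Mul(-7, Mul(Add(-3, Add(9, 6)), Add(5, Mul(6, Add(9, 6))))) = Mul(-7, Mul(Add(-3, 15), Add(5, Mul(6, 15)))) = Mul(-7, Mul(12, Add(5, 90))) = Mul(-7, Mul(12, 95)) = Mul(-7, 1140) = -7980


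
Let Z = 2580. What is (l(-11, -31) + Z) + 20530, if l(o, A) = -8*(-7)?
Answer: 23166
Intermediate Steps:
l(o, A) = 56
(l(-11, -31) + Z) + 20530 = (56 + 2580) + 20530 = 2636 + 20530 = 23166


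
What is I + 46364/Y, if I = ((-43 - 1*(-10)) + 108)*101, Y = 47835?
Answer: 362396489/47835 ≈ 7576.0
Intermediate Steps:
I = 7575 (I = ((-43 + 10) + 108)*101 = (-33 + 108)*101 = 75*101 = 7575)
I + 46364/Y = 7575 + 46364/47835 = 362396489/47835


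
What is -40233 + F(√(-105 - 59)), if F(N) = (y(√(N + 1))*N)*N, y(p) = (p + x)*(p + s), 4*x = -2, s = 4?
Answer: -40069 - 574*√(1 + 2*I*√41) - 328*I*√41 ≈ -41579.0 - 3497.1*I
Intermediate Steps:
x = -½ (x = (¼)*(-2) = -½ ≈ -0.50000)
y(p) = (4 + p)*(-½ + p) (y(p) = (p - ½)*(p + 4) = (-½ + p)*(4 + p) = (4 + p)*(-½ + p))
F(N) = N²*(-1 + N + 7*√(1 + N)/2) (F(N) = ((-2 + (√(N + 1))² + 7*√(N + 1)/2)*N)*N = ((-2 + (√(1 + N))² + 7*√(1 + N)/2)*N)*N = ((-2 + (1 + N) + 7*√(1 + N)/2)*N)*N = ((-1 + N + 7*√(1 + N)/2)*N)*N = (N*(-1 + N + 7*√(1 + N)/2))*N = N²*(-1 + N + 7*√(1 + N)/2))
-40233 + F(√(-105 - 59)) = -40233 + (√(-105 - 59))²*(-1 + √(-105 - 59) + 7*√(1 + √(-105 - 59))/2) = -40233 + (√(-164))²*(-1 + √(-164) + 7*√(1 + √(-164))/2) = -40233 + (2*I*√41)²*(-1 + 2*I*√41 + 7*√(1 + 2*I*√41)/2) = -40233 - 164*(-1 + 7*√(1 + 2*I*√41)/2 + 2*I*√41) = -40233 + (164 - 574*√(1 + 2*I*√41) - 328*I*√41) = -40069 - 574*√(1 + 2*I*√41) - 328*I*√41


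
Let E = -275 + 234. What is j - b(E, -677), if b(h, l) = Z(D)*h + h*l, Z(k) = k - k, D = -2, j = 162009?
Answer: 134252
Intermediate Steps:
E = -41
Z(k) = 0
b(h, l) = h*l (b(h, l) = 0*h + h*l = 0 + h*l = h*l)
j - b(E, -677) = 162009 - (-41)*(-677) = 162009 - 1*27757 = 162009 - 27757 = 134252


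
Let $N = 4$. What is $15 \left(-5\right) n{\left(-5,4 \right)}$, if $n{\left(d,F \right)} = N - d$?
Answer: $-675$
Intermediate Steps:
$n{\left(d,F \right)} = 4 - d$
$15 \left(-5\right) n{\left(-5,4 \right)} = 15 \left(-5\right) \left(4 - -5\right) = - 75 \left(4 + 5\right) = \left(-75\right) 9 = -675$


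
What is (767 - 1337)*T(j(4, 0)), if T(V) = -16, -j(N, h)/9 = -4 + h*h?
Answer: 9120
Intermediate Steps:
j(N, h) = 36 - 9*h² (j(N, h) = -9*(-4 + h*h) = -9*(-4 + h²) = 36 - 9*h²)
(767 - 1337)*T(j(4, 0)) = (767 - 1337)*(-16) = -570*(-16) = 9120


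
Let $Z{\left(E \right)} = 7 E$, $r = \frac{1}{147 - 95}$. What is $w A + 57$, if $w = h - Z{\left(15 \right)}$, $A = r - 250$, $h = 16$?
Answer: $\frac{1159875}{52} \approx 22305.0$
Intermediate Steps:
$r = \frac{1}{52} \approx 0.019231$
$A = - \frac{12999}{52}$ ($A = \frac{1}{52} - 250 = - \frac{12999}{52} \approx -249.98$)
$w = -89$ ($w = 16 - 7 \cdot 15 = 16 - 105 = -89$)
$w A + 57 = \left(-89\right) \left(- \frac{12999}{52}\right) + 57 = \frac{1156911}{52} + 57 = \frac{1159875}{52}$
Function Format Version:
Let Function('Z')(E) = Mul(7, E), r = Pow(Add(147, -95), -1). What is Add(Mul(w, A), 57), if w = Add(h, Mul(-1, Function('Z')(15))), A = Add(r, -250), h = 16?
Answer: Rational(1159875, 52) ≈ 22305.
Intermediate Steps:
r = Rational(1, 52) (r = Pow(52, -1) = Rational(1, 52) ≈ 0.019231)
A = Rational(-12999, 52) (A = Add(Rational(1, 52), -250) = Rational(-12999, 52) ≈ -249.98)
w = -89 (w = Add(16, Mul(-1, Mul(7, 15))) = Add(16, Mul(-1, 105)) = Add(16, -105) = -89)
Add(Mul(w, A), 57) = Add(Mul(-89, Rational(-12999, 52)), 57) = Add(Rational(1156911, 52), 57) = Rational(1159875, 52)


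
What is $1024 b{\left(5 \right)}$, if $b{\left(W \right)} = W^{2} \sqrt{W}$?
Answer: $25600 \sqrt{5} \approx 57243.0$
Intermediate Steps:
$b{\left(W \right)} = W^{\frac{5}{2}}$
$1024 b{\left(5 \right)} = 1024 \cdot 5^{\frac{5}{2}} = 1024 \cdot 25 \sqrt{5} = 25600 \sqrt{5}$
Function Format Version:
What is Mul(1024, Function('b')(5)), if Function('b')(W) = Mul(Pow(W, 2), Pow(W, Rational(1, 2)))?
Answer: Mul(25600, Pow(5, Rational(1, 2))) ≈ 57243.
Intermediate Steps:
Function('b')(W) = Pow(W, Rational(5, 2))
Mul(1024, Function('b')(5)) = Mul(1024, Pow(5, Rational(5, 2))) = Mul(1024, Mul(25, Pow(5, Rational(1, 2)))) = Mul(25600, Pow(5, Rational(1, 2)))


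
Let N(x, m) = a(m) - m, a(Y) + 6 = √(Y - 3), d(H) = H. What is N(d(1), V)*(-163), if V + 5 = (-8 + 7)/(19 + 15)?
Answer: 5379/34 - 163*I*√9282/34 ≈ 158.21 - 461.88*I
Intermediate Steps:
V = -171/34 (V = -5 + (-8 + 7)/(19 + 15) = -5 - 1/34 = -171/34 ≈ -5.0294)
a(Y) = -6 + √(-3 + Y) (a(Y) = -6 + √(Y - 3) = -6 + √(-3 + Y))
N(x, m) = -6 + √(-3 + m) - m (N(x, m) = (-6 + √(-3 + m)) - m = -6 + √(-3 + m) - m)
N(d(1), V)*(-163) = (-6 + √(-3 - 171/34) - 1*(-171/34))*(-163) = (-6 + √(-273/34) + 171/34)*(-163) = (-6 + I*√9282/34 + 171/34)*(-163) = (-33/34 + I*√9282/34)*(-163) = 5379/34 - 163*I*√9282/34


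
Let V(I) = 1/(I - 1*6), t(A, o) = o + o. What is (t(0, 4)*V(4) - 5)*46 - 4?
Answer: -418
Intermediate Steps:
t(A, o) = 2*o
V(I) = 1/(-6 + I) (V(I) = 1/(I - 6) = 1/(-6 + I))
(t(0, 4)*V(4) - 5)*46 - 4 = ((2*4)/(-6 + 4) - 5)*46 - 4 = (8/(-2) - 5)*46 - 4 = (8*(-1/2) - 5)*46 - 4 = (-4 - 5)*46 - 4 = -9*46 - 4 = -414 - 4 = -418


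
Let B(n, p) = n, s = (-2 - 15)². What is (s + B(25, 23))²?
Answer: 98596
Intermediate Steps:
s = 289 (s = (-17)² = 289)
(s + B(25, 23))² = (289 + 25)² = 314² = 98596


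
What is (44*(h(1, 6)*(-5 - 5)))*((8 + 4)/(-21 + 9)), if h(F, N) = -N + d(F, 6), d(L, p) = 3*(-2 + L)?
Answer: -3960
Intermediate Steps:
d(L, p) = -6 + 3*L
h(F, N) = -6 - N + 3*F (h(F, N) = -N + (-6 + 3*F) = -6 - N + 3*F)
(44*(h(1, 6)*(-5 - 5)))*((8 + 4)/(-21 + 9)) = (44*((-6 - 1*6 + 3*1)*(-5 - 5)))*((8 + 4)/(-21 + 9)) = (44*((-6 - 6 + 3)*(-10)))*(12/(-12)) = (44*(-9*(-10)))*(12*(-1/12)) = (44*90)*(-1) = 3960*(-1) = -3960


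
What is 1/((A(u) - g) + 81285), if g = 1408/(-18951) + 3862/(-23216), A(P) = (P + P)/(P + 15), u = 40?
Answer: 2419815288/196698787739303 ≈ 1.2302e-5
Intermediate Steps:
A(P) = 2*P/(15 + P) (A(P) = (2*P)/(15 + P) = 2*P/(15 + P))
g = -52938445/219983208 (g = 1408*(-1/18951) + 3862*(-1/23216) = -1408/18951 - 1931/11608 = -52938445/219983208 ≈ -0.24065)
1/((A(u) - g) + 81285) = 1/((2*40/(15 + 40) - 1*(-52938445/219983208)) + 81285) = 1/((2*40/55 + 52938445/219983208) + 81285) = 1/((2*40*(1/55) + 52938445/219983208) + 81285) = 1/((16/11 + 52938445/219983208) + 81285) = 1/(4102054223/2419815288 + 81285) = 1/(196698787739303/2419815288) = 2419815288/196698787739303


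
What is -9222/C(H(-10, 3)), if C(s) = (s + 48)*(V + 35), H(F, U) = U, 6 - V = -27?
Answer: -1537/578 ≈ -2.6592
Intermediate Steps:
V = 33 (V = 6 - 1*(-27) = 6 + 27 = 33)
C(s) = 3264 + 68*s (C(s) = (s + 48)*(33 + 35) = (48 + s)*68 = 3264 + 68*s)
-9222/C(H(-10, 3)) = -9222/(3264 + 68*3) = -9222/(3264 + 204) = -9222/3468 = -9222*1/3468 = -1537/578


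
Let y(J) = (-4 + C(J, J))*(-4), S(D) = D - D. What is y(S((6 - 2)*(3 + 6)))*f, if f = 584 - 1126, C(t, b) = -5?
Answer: -19512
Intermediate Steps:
S(D) = 0
f = -542
y(J) = 36 (y(J) = (-4 - 5)*(-4) = -9*(-4) = 36)
y(S((6 - 2)*(3 + 6)))*f = 36*(-542) = -19512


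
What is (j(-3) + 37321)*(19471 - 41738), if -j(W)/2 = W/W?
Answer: -830982173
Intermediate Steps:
j(W) = -2 (j(W) = -2*W/W = -2*1 = -2)
(j(-3) + 37321)*(19471 - 41738) = (-2 + 37321)*(19471 - 41738) = 37319*(-22267) = -830982173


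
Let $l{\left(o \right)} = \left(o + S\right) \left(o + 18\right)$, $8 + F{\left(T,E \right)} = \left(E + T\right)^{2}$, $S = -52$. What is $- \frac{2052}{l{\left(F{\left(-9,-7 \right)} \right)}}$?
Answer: $- \frac{27}{686} \approx -0.039359$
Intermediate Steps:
$F{\left(T,E \right)} = -8 + \left(E + T\right)^{2}$
$l{\left(o \right)} = \left(-52 + o\right) \left(18 + o\right)$ ($l{\left(o \right)} = \left(o - 52\right) \left(o + 18\right) = \left(-52 + o\right) \left(18 + o\right)$)
$- \frac{2052}{l{\left(F{\left(-9,-7 \right)} \right)}} = - \frac{2052}{-936 + \left(-8 + \left(-7 - 9\right)^{2}\right)^{2} - 34 \left(-8 + \left(-7 - 9\right)^{2}\right)} = - \frac{2052}{-936 + \left(-8 + \left(-16\right)^{2}\right)^{2} - 34 \left(-8 + \left(-16\right)^{2}\right)} = - \frac{2052}{-936 + \left(-8 + 256\right)^{2} - 34 \left(-8 + 256\right)} = - \frac{2052}{-936 + 248^{2} - 8432} = - \frac{2052}{-936 + 61504 - 8432} = - \frac{2052}{52136} = \left(-2052\right) \frac{1}{52136} = - \frac{27}{686}$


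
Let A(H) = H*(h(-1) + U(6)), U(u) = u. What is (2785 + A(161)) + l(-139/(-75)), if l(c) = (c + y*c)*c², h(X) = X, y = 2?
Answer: 507529369/140625 ≈ 3609.1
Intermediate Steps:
l(c) = 3*c³ (l(c) = (c + 2*c)*c² = (3*c)*c² = 3*c³)
A(H) = 5*H (A(H) = H*(-1 + 6) = H*5 = 5*H)
(2785 + A(161)) + l(-139/(-75)) = (2785 + 5*161) + 3*(-139/(-75))³ = (2785 + 805) + 3*(-139*(-1/75))³ = 3590 + 3*(139/75)³ = 3590 + 3*(2685619/421875) = 3590 + 2685619/140625 = 507529369/140625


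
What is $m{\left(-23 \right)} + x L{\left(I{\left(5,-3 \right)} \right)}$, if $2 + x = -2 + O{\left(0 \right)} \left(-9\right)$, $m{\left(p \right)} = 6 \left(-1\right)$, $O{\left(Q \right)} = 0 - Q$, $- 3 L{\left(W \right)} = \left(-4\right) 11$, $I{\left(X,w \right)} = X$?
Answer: $- \frac{194}{3} \approx -64.667$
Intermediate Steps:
$L{\left(W \right)} = \frac{44}{3}$ ($L{\left(W \right)} = - \frac{\left(-4\right) 11}{3} = \left(- \frac{1}{3}\right) \left(-44\right) = \frac{44}{3}$)
$O{\left(Q \right)} = - Q$
$m{\left(p \right)} = -6$
$x = -4$ ($x = -2 - \left(2 - \left(-1\right) 0 \left(-9\right)\right) = -2 + \left(-2 + 0 \left(-9\right)\right) = -2 + \left(-2 + 0\right) = -2 - 2 = -4$)
$m{\left(-23 \right)} + x L{\left(I{\left(5,-3 \right)} \right)} = -6 - \frac{176}{3} = - \frac{194}{3}$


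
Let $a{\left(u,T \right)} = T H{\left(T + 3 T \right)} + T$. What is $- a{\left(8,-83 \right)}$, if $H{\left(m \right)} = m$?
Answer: $-27473$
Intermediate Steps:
$a{\left(u,T \right)} = T + 4 T^{2}$ ($a{\left(u,T \right)} = T \left(T + 3 T\right) + T = T 4 T + T = 4 T^{2} + T = T + 4 T^{2}$)
$- a{\left(8,-83 \right)} = - \left(-83\right) \left(1 + 4 \left(-83\right)\right) = - \left(-83\right) \left(1 - 332\right) = - \left(-83\right) \left(-331\right) = \left(-1\right) 27473 = -27473$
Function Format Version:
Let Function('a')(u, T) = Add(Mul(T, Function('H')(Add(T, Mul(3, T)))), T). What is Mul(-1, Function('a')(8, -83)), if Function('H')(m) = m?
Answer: -27473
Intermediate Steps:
Function('a')(u, T) = Add(T, Mul(4, Pow(T, 2))) (Function('a')(u, T) = Add(Mul(T, Add(T, Mul(3, T))), T) = Add(Mul(T, Mul(4, T)), T) = Add(Mul(4, Pow(T, 2)), T) = Add(T, Mul(4, Pow(T, 2))))
Mul(-1, Function('a')(8, -83)) = Mul(-1, Mul(-83, Add(1, Mul(4, -83)))) = Mul(-1, Mul(-83, Add(1, -332))) = Mul(-1, Mul(-83, -331)) = Mul(-1, 27473) = -27473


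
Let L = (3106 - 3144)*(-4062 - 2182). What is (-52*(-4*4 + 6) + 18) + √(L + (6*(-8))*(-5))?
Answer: 538 + 2*√59378 ≈ 1025.4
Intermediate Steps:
L = 237272 (L = -38*(-6244) = 237272)
(-52*(-4*4 + 6) + 18) + √(L + (6*(-8))*(-5)) = (-52*(-4*4 + 6) + 18) + √(237272 + (6*(-8))*(-5)) = (-52*(-16 + 6) + 18) + √(237272 - 48*(-5)) = (-52*(-10) + 18) + √(237272 + 240) = (520 + 18) + √237512 = 538 + 2*√59378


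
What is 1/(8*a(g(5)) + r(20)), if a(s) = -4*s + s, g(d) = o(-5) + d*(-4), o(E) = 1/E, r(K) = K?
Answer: 5/2524 ≈ 0.0019810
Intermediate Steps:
g(d) = -1/5 - 4*d (g(d) = 1/(-5) + d*(-4) = -1/5 - 4*d)
a(s) = -3*s
1/(8*a(g(5)) + r(20)) = 1/(8*(-3*(-1/5 - 4*5)) + 20) = 1/(8*(-3*(-1/5 - 20)) + 20) = 1/(8*(-3*(-101/5)) + 20) = 1/(8*(303/5) + 20) = 1/(2424/5 + 20) = 1/(2524/5) = 5/2524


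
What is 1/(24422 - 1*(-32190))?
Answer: 1/56612 ≈ 1.7664e-5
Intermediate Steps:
1/(24422 - 1*(-32190)) = 1/(24422 + 32190) = 1/56612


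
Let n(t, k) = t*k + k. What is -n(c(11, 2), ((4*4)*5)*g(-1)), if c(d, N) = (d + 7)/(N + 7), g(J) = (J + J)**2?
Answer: -960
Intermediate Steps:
g(J) = 4*J**2 (g(J) = (2*J)**2 = 4*J**2)
c(d, N) = (7 + d)/(7 + N)
n(t, k) = k + k*t (n(t, k) = k*t + k = k + k*t)
-n(c(11, 2), ((4*4)*5)*g(-1)) = -((4*4)*5)*(4*(-1)**2)*(1 + (7 + 11)/(7 + 2)) = -(16*5)*(4*1)*(1 + 18/9) = -80*4*(1 + (1/9)*18) = -320*(1 + 2) = -320*3 = -1*960 = -960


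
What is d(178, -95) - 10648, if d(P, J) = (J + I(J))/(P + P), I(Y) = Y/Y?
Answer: -1895391/178 ≈ -10648.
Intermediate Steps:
I(Y) = 1
d(P, J) = (1 + J)/(2*P) (d(P, J) = (J + 1)/(P + P) = (1 + J)/((2*P)) = (1 + J)*(1/(2*P)) = (1 + J)/(2*P))
d(178, -95) - 10648 = (1/2)*(1 - 95)/178 - 10648 = (1/2)*(1/178)*(-94) - 10648 = -47/178 - 10648 = -1895391/178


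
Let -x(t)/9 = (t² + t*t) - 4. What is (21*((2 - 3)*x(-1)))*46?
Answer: -17388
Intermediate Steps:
x(t) = 36 - 18*t² (x(t) = -9*((t² + t*t) - 4) = -9*((t² + t²) - 4) = -9*(2*t² - 4) = -9*(-4 + 2*t²) = 36 - 18*t²)
(21*((2 - 3)*x(-1)))*46 = (21*((2 - 3)*(36 - 18*(-1)²)))*46 = (21*(-(36 - 18*1)))*46 = (21*(-(36 - 18)))*46 = (21*(-1*18))*46 = (21*(-18))*46 = -378*46 = -17388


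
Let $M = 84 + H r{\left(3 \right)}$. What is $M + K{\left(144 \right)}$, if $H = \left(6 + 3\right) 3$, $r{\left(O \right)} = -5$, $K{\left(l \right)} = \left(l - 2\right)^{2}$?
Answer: $20113$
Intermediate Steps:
$K{\left(l \right)} = \left(-2 + l\right)^{2}$
$H = 27$ ($H = 9 \cdot 3 = 27$)
$M = -51$ ($M = 84 + 27 \left(-5\right) = 84 - 135 = -51$)
$M + K{\left(144 \right)} = -51 + \left(-2 + 144\right)^{2} = -51 + 142^{2} = -51 + 20164 = 20113$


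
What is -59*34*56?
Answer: -112336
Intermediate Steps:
-59*34*56 = -2006*56 = -112336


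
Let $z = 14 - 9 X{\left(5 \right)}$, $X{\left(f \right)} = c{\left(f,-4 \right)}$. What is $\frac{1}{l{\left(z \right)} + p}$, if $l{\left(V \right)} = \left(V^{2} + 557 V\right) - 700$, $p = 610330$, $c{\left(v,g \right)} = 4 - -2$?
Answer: $\frac{1}{588950} \approx 1.6979 \cdot 10^{-6}$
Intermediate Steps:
$c{\left(v,g \right)} = 6$ ($c{\left(v,g \right)} = 4 + 2 = 6$)
$X{\left(f \right)} = 6$
$z = -40$ ($z = 14 - 54 = -40$)
$l{\left(V \right)} = -700 + V^{2} + 557 V$
$\frac{1}{l{\left(z \right)} + p} = \frac{1}{\left(-700 + \left(-40\right)^{2} + 557 \left(-40\right)\right) + 610330} = \frac{1}{\left(-700 + 1600 - 22280\right) + 610330} = \frac{1}{-21380 + 610330} = \frac{1}{588950}$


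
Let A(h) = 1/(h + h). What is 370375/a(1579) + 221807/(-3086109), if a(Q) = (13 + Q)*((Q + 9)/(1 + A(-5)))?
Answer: 935932938631/15603959636928 ≈ 0.059980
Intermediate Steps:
A(h) = 1/(2*h)
a(Q) = (10 + 10*Q/9)*(13 + Q) (a(Q) = (13 + Q)*((Q + 9)/(1 + (½)/(-5))) = (13 + Q)*((9 + Q)/(1 + (½)*(-⅕))) = (13 + Q)*((9 + Q)/(1 - ⅒)) = (13 + Q)*((9 + Q)/(9/10)) = (13 + Q)*((9 + Q)*(10/9)) = (13 + Q)*(10 + 10*Q/9) = (10 + 10*Q/9)*(13 + Q))
370375/a(1579) + 221807/(-3086109) = 370375/(130 + (10/9)*1579² + (220/9)*1579) + 221807/(-3086109) = 370375/(130 + (10/9)*2493241 + 347380/9) + 221807*(-1/3086109) = 370375/(130 + 24932410/9 + 347380/9) - 221807/3086109 = 370375/(25280960/9) - 221807/3086109 = 370375*(9/25280960) - 221807/3086109 = 666675/5056192 - 221807/3086109 = 935932938631/15603959636928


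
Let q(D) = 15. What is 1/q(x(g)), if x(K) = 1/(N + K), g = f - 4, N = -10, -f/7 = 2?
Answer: 1/15 ≈ 0.066667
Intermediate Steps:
f = -14 (f = -7*2 = -14)
g = -18 (g = -14 - 4 = -18)
x(K) = 1/(-10 + K)
1/q(x(g)) = 1/15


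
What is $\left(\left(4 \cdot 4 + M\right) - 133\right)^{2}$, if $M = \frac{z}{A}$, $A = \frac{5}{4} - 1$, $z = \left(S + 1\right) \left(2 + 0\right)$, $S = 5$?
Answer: $4761$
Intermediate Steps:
$z = 12$ ($z = \left(5 + 1\right) \left(2 + 0\right) = 6 \cdot 2 = 12$)
$A = \frac{1}{4}$ ($A = 5 \cdot \frac{1}{4} - 1 = \frac{5}{4} - 1 = \frac{1}{4} \approx 0.25$)
$M = 48$ ($M = 12 \frac{1}{\frac{1}{4}} = 12 \cdot 4 = 48$)
$\left(\left(4 \cdot 4 + M\right) - 133\right)^{2} = \left(\left(4 \cdot 4 + 48\right) - 133\right)^{2} = \left(\left(16 + 48\right) - 133\right)^{2} = \left(64 - 133\right)^{2} = \left(-69\right)^{2} = 4761$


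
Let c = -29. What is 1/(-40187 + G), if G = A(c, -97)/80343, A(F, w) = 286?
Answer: -80343/3228743855 ≈ -2.4884e-5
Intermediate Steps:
G = 286/80343 ≈ 0.0035597
1/(-40187 + G) = 1/(-40187 + 286/80343) = 1/(-3228743855/80343) = -80343/3228743855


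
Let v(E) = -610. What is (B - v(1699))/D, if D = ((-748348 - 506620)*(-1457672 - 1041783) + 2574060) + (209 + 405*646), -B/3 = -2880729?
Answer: 8642797/3136738878339 ≈ 2.7553e-6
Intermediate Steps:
B = 8642187 (B = -3*(-2880729) = 8642187)
D = 3136738878339 (D = (-1254968*(-2499455) + 2574060) + (209 + 261630) = (3136736042440 + 2574060) + 261839 = 3136738616500 + 261839 = 3136738878339)
(B - v(1699))/D = (8642187 - 1*(-610))/3136738878339 = (8642187 + 610)*(1/3136738878339) = 8642797*(1/3136738878339) = 8642797/3136738878339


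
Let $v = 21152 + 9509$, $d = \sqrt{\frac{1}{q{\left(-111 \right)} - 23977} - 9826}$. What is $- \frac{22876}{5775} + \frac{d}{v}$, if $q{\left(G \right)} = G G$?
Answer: $- \frac{3268}{825} + \frac{i \sqrt{333745831298}}{178692308} \approx -3.9612 + 0.003233 i$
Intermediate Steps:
$q{\left(G \right)} = G^{2}$
$d = \frac{i \sqrt{333745831298}}{5828}$ ($d = \sqrt{\frac{1}{\left(-111\right)^{2} - 23977} - 9826} = \sqrt{\frac{1}{12321 - 23977} - 9826} = \sqrt{\frac{1}{-11656} - 9826} = \sqrt{- \frac{1}{11656} - 9826} = \sqrt{- \frac{114531857}{11656}} = \frac{i \sqrt{333745831298}}{5828} \approx 99.126 i$)
$v = 30661$
$- \frac{22876}{5775} + \frac{d}{v} = - \frac{22876}{5775} + \frac{\frac{1}{5828} i \sqrt{333745831298}}{30661} = \left(-22876\right) \frac{1}{5775} + \frac{i \sqrt{333745831298}}{5828} \cdot \frac{1}{30661} = - \frac{3268}{825} + \frac{i \sqrt{333745831298}}{178692308}$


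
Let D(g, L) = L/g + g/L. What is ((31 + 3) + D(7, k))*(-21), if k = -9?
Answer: -2012/3 ≈ -670.67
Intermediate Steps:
((31 + 3) + D(7, k))*(-21) = ((31 + 3) + (-9/7 + 7/(-9)))*(-21) = (34 + (-9*1/7 + 7*(-1/9)))*(-21) = (34 + (-9/7 - 7/9))*(-21) = (34 - 130/63)*(-21) = (2012/63)*(-21) = -2012/3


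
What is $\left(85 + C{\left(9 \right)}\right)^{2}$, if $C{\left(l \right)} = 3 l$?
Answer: $12544$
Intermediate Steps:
$\left(85 + C{\left(9 \right)}\right)^{2} = \left(85 + 3 \cdot 9\right)^{2} = \left(85 + 27\right)^{2} = 112^{2} = 12544$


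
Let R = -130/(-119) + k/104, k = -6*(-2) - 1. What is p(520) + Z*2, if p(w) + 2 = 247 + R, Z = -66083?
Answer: -1632639467/12376 ≈ -1.3192e+5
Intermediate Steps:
k = 11 (k = 12 - 1 = 11)
R = 14829/12376 (R = -130/(-119) + 11/104 = -130*(-1/119) + 11*(1/104) = 130/119 + 11/104 = 14829/12376 ≈ 1.1982)
p(w) = 3046949/12376 (p(w) = -2 + (247 + 14829/12376) = -2 + 3071701/12376 = 3046949/12376)
p(520) + Z*2 = 3046949/12376 - 66083*2 = 3046949/12376 - 132166 = -1632639467/12376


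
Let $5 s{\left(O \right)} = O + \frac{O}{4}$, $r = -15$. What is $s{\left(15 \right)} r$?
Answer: $- \frac{225}{4} \approx -56.25$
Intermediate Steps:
$s{\left(O \right)} = \frac{O}{4}$ ($s{\left(O \right)} = \frac{O + \frac{O}{4}}{5} = \frac{\frac{5}{4} O}{5} = \frac{O}{4}$)
$s{\left(15 \right)} r = \frac{1}{4} \cdot 15 \left(-15\right) = \frac{15}{4} \left(-15\right) = - \frac{225}{4}$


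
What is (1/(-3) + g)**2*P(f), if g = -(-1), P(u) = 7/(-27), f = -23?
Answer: -28/243 ≈ -0.11523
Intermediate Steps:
P(u) = -7/27 (P(u) = 7*(-1/27) = -7/27)
g = 1 (g = -1*(-1) = 1)
(1/(-3) + g)**2*P(f) = (1/(-3) + 1)**2*(-7/27) = (-1/3 + 1)**2*(-7/27) = (2/3)**2*(-7/27) = (4/9)*(-7/27) = -28/243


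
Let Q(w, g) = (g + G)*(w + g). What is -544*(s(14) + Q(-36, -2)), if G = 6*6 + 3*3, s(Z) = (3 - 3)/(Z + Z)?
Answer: 888896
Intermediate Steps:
s(Z) = 0 (s(Z) = 0/((2*Z)) = 0*(1/(2*Z)) = 0)
G = 45 (G = 36 + 9 = 45)
Q(w, g) = (45 + g)*(g + w) (Q(w, g) = (g + 45)*(w + g) = (45 + g)*(g + w))
-544*(s(14) + Q(-36, -2)) = -544*(0 + ((-2)² + 45*(-2) + 45*(-36) - 2*(-36))) = -544*(0 + (4 - 90 - 1620 + 72)) = -544*(0 - 1634) = -544*(-1634) = 888896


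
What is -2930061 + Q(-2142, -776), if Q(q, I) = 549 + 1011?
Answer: -2928501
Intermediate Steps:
Q(q, I) = 1560
-2930061 + Q(-2142, -776) = -2930061 + 1560 = -2928501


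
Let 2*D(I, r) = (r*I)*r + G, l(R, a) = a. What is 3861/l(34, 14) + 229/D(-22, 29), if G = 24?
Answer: 35668573/129346 ≈ 275.76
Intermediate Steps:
D(I, r) = 12 + I*r²/2 (D(I, r) = ((r*I)*r + 24)/2 = ((I*r)*r + 24)/2 = (I*r² + 24)/2 = (24 + I*r²)/2 = 12 + I*r²/2)
3861/l(34, 14) + 229/D(-22, 29) = 3861/14 + 229/(12 + (½)*(-22)*29²) = 3861*(1/14) + 229/(12 + (½)*(-22)*841) = 3861/14 + 229/(12 - 9251) = 3861/14 + 229/(-9239) = 3861/14 + 229*(-1/9239) = 3861/14 - 229/9239 = 35668573/129346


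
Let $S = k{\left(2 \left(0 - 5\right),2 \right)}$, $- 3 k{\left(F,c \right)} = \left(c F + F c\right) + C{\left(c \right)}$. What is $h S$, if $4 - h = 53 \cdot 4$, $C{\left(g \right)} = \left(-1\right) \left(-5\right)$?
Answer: $- \frac{7280}{3} \approx -2426.7$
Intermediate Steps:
$C{\left(g \right)} = 5$
$k{\left(F,c \right)} = - \frac{5}{3} - \frac{2 F c}{3}$ ($k{\left(F,c \right)} = - \frac{\left(c F + F c\right) + 5}{3} = - \frac{\left(F c + F c\right) + 5}{3} = - \frac{2 F c + 5}{3} = - \frac{5 + 2 F c}{3} = - \frac{5}{3} - \frac{2 F c}{3}$)
$S = \frac{35}{3}$ ($S = - \frac{5}{3} - \frac{2}{3} \cdot 2 \left(0 - 5\right) 2 = - \frac{5}{3} - \frac{2}{3} \cdot 2 \left(-5\right) 2 = - \frac{5}{3} - \left(- \frac{20}{3}\right) 2 = - \frac{5}{3} + \frac{40}{3} = \frac{35}{3} \approx 11.667$)
$h = -208$ ($h = 4 - 53 \cdot 4 = 4 - 212 = -208$)
$h S = \left(-208\right) \frac{35}{3} = - \frac{7280}{3}$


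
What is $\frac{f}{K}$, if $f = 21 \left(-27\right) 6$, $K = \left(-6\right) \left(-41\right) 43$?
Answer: $- \frac{567}{1763} \approx -0.32161$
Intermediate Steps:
$K = 10578$ ($K = 246 \cdot 43 = 10578$)
$f = -3402$ ($f = \left(-567\right) 6 = -3402$)
$\frac{f}{K} = - \frac{3402}{10578} = \left(-3402\right) \frac{1}{10578} = - \frac{567}{1763}$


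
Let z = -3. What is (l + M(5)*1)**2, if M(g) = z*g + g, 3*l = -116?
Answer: 21316/9 ≈ 2368.4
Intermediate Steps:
l = -116/3 (l = (1/3)*(-116) = -116/3 ≈ -38.667)
M(g) = -2*g (M(g) = -3*g + g = -2*g)
(l + M(5)*1)**2 = (-116/3 - 2*5*1)**2 = (-116/3 - 10*1)**2 = (-116/3 - 10)**2 = (-146/3)**2 = 21316/9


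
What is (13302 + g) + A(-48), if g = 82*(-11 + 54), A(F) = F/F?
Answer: 16829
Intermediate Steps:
A(F) = 1
g = 3526 (g = 82*43 = 3526)
(13302 + g) + A(-48) = (13302 + 3526) + 1 = 16828 + 1 = 16829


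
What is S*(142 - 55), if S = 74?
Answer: 6438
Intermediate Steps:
S*(142 - 55) = 74*(142 - 55) = 74*87 = 6438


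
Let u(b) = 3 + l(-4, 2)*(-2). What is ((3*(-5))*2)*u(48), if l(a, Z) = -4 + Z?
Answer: -210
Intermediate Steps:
u(b) = 7 (u(b) = 3 + (-4 + 2)*(-2) = 3 - 2*(-2) = 3 + 4 = 7)
((3*(-5))*2)*u(48) = ((3*(-5))*2)*7 = -15*2*7 = -30*7 = -210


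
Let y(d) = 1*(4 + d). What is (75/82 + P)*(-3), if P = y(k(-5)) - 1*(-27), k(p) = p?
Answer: -6621/82 ≈ -80.744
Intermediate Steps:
y(d) = 4 + d
P = 26 (P = (4 - 5) - 1*(-27) = -1 + 27 = 26)
(75/82 + P)*(-3) = (75/82 + 26)*(-3) = (2207/82)*(-3) = -6621/82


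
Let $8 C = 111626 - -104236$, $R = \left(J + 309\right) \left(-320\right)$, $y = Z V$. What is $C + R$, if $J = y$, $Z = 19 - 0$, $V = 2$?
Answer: $- \frac{336229}{4} \approx -84057.0$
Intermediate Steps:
$Z = 19$ ($Z = 19 + 0 = 19$)
$y = 38$ ($y = 19 \cdot 2 = 38$)
$J = 38$
$R = -111040$ ($R = \left(38 + 309\right) \left(-320\right) = 347 \left(-320\right) = -111040$)
$C = \frac{107931}{4}$ ($C = \frac{111626 - -104236}{8} = \frac{111626 + 104236}{8} = \frac{1}{8} \cdot 215862 = \frac{107931}{4} \approx 26983.0$)
$C + R = \frac{107931}{4} - 111040 = - \frac{336229}{4}$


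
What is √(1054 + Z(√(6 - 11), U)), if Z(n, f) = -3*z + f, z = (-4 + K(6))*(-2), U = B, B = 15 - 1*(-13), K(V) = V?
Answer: √1094 ≈ 33.076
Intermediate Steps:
B = 28 (B = 15 + 13 = 28)
U = 28
z = -4 (z = (-4 + 6)*(-2) = 2*(-2) = -4)
Z(n, f) = 12 + f (Z(n, f) = -3*(-4) + f = 12 + f)
√(1054 + Z(√(6 - 11), U)) = √(1054 + (12 + 28)) = √(1054 + 40) = √1094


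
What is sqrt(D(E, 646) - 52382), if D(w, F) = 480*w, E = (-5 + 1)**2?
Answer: I*sqrt(44702) ≈ 211.43*I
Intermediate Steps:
E = 16 (E = (-4)**2 = 16)
sqrt(D(E, 646) - 52382) = sqrt(480*16 - 52382) = sqrt(7680 - 52382) = sqrt(-44702) = I*sqrt(44702)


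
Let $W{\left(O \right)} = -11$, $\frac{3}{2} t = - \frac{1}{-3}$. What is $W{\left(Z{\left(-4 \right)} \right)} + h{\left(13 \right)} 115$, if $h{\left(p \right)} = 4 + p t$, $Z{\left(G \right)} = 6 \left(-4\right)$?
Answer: $\frac{7031}{9} \approx 781.22$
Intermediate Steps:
$t = \frac{2}{9}$ ($t = \frac{2 \left(- \frac{1}{-3}\right)}{3} = \frac{2 \left(\left(-1\right) \left(- \frac{1}{3}\right)\right)}{3} = \frac{2}{3} \cdot \frac{1}{3} = \frac{2}{9} \approx 0.22222$)
$Z{\left(G \right)} = -24$
$h{\left(p \right)} = 4 + \frac{2 p}{9}$ ($h{\left(p \right)} = 4 + p \frac{2}{9} = 4 + \frac{2 p}{9}$)
$W{\left(Z{\left(-4 \right)} \right)} + h{\left(13 \right)} 115 = -11 + \left(4 + \frac{2}{9} \cdot 13\right) 115 = -11 + \left(4 + \frac{26}{9}\right) 115 = -11 + \frac{62}{9} \cdot 115 = -11 + \frac{7130}{9} = \frac{7031}{9}$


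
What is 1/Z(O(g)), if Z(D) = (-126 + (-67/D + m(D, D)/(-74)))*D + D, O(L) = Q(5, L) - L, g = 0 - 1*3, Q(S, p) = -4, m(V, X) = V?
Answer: 74/4291 ≈ 0.017245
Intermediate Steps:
g = -3 (g = 0 - 3 = -3)
O(L) = -4 - L
Z(D) = D + D*(-126 - 67/D - D/74) (Z(D) = (-126 + (-67/D + D/(-74)))*D + D = (-126 + (-67/D + D*(-1/74)))*D + D = (-126 + (-67/D - D/74))*D + D = (-126 - 67/D - D/74)*D + D = D*(-126 - 67/D - D/74) + D = D + D*(-126 - 67/D - D/74))
1/Z(O(g)) = 1/(-67 - 125*(-4 - 1*(-3)) - (-4 - 1*(-3))²/74) = 1/(-67 - 125*(-4 + 3) - (-4 + 3)²/74) = 1/(-67 - 125*(-1) - 1/74*(-1)²) = 1/(-67 + 125 - 1/74*1) = 1/(-67 + 125 - 1/74) = 1/(4291/74) = 74/4291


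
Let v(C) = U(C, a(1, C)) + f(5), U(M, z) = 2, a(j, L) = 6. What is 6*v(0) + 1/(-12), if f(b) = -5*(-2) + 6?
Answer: 1295/12 ≈ 107.92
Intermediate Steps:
f(b) = 16 (f(b) = 10 + 6 = 16)
v(C) = 18 (v(C) = 2 + 16 = 18)
6*v(0) + 1/(-12) = 6*18 + 1/(-12) = 108 - 1/12 = 1295/12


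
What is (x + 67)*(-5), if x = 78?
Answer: -725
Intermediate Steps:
(x + 67)*(-5) = (78 + 67)*(-5) = 145*(-5) = -725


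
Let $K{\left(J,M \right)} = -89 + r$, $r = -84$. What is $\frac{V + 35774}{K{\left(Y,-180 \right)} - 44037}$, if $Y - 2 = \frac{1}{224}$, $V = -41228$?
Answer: $\frac{2727}{22105} \approx 0.12337$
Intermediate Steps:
$Y = \frac{449}{224}$ ($Y = 2 + \frac{1}{224} = \frac{449}{224} \approx 2.0045$)
$K{\left(J,M \right)} = -173$ ($K{\left(J,M \right)} = -89 - 84 = -173$)
$\frac{V + 35774}{K{\left(Y,-180 \right)} - 44037} = \frac{-41228 + 35774}{-173 - 44037} = - \frac{5454}{-44210} = \left(-5454\right) \left(- \frac{1}{44210}\right) = \frac{2727}{22105}$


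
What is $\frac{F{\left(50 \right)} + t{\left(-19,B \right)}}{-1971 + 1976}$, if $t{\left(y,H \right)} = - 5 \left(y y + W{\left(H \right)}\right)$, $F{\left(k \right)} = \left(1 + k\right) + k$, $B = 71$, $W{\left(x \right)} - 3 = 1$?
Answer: $- \frac{1724}{5} \approx -344.8$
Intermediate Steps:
$W{\left(x \right)} = 4$ ($W{\left(x \right)} = 3 + 1 = 4$)
$F{\left(k \right)} = 1 + 2 k$
$t{\left(y,H \right)} = -20 - 5 y^{2}$ ($t{\left(y,H \right)} = - 5 \left(y y + 4\right) = - 5 \left(y^{2} + 4\right) = - 5 \left(4 + y^{2}\right) = -20 - 5 y^{2}$)
$\frac{F{\left(50 \right)} + t{\left(-19,B \right)}}{-1971 + 1976} = \frac{\left(1 + 2 \cdot 50\right) - \left(20 + 5 \left(-19\right)^{2}\right)}{-1971 + 1976} = \frac{\left(1 + 100\right) - 1825}{5} = \left(101 - 1825\right) \frac{1}{5} = \left(-1724\right) \frac{1}{5} = - \frac{1724}{5}$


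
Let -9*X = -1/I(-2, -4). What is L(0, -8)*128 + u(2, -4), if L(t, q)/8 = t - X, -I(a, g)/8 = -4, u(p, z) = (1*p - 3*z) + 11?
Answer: 193/9 ≈ 21.444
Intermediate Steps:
u(p, z) = 11 + p - 3*z (u(p, z) = (p - 3*z) + 11 = 11 + p - 3*z)
I(a, g) = 32 (I(a, g) = -8*(-4) = 32)
X = 1/288 (X = -(-1)/(9*32) = -⅑*(-1/32) = 1/288 ≈ 0.0034722)
L(t, q) = -1/36 + 8*t (L(t, q) = 8*(t - 1*1/288) = 8*(t - 1/288) = 8*(-1/288 + t) = -1/36 + 8*t)
L(0, -8)*128 + u(2, -4) = (-1/36 + 8*0)*128 + (11 + 2 - 3*(-4)) = (-1/36 + 0)*128 + (11 + 2 + 12) = -1/36*128 + 25 = -32/9 + 25 = 193/9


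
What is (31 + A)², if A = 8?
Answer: 1521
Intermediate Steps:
(31 + A)² = (31 + 8)² = 39² = 1521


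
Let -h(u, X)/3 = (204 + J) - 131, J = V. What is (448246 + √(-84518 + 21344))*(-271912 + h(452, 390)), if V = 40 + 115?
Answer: -122190066616 - 272596*I*√63174 ≈ -1.2219e+11 - 6.8515e+7*I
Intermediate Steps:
V = 155
J = 155
h(u, X) = -684 (h(u, X) = -3*((204 + 155) - 131) = -3*(359 - 131) = -3*228 = -684)
(448246 + √(-84518 + 21344))*(-271912 + h(452, 390)) = (448246 + √(-84518 + 21344))*(-271912 - 684) = (448246 + √(-63174))*(-272596) = (448246 + I*√63174)*(-272596) = -122190066616 - 272596*I*√63174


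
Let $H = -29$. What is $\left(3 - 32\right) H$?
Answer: $841$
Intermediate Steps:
$\left(3 - 32\right) H = \left(3 - 32\right) \left(-29\right) = \left(-29\right) \left(-29\right) = 841$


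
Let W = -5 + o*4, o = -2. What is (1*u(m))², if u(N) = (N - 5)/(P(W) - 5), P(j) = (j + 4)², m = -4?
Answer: 81/5776 ≈ 0.014024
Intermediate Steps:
W = -13 (W = -5 - 2*4 = -5 - 8 = -13)
P(j) = (4 + j)²
u(N) = -5/76 + N/76 (u(N) = (N - 5)/((4 - 13)² - 5) = (-5 + N)/((-9)² - 5) = (-5 + N)/(81 - 5) = (-5 + N)/76 = (-5 + N)*(1/76) = -5/76 + N/76)
(1*u(m))² = (1*(-5/76 + (1/76)*(-4)))² = (1*(-5/76 - 1/19))² = (1*(-9/76))² = (-9/76)² = 81/5776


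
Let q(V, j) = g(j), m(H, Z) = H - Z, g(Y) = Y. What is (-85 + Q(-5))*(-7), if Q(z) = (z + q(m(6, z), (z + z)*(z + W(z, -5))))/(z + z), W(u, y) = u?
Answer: 1323/2 ≈ 661.50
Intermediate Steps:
q(V, j) = j
Q(z) = (z + 4*z²)/(2*z) (Q(z) = (z + (z + z)*(z + z))/(z + z) = (z + (2*z)*(2*z))/((2*z)) = (z + 4*z²)*(1/(2*z)) = (z + 4*z²)/(2*z))
(-85 + Q(-5))*(-7) = (-85 + (½ + 2*(-5)))*(-7) = (-85 + (½ - 10))*(-7) = (-85 - 19/2)*(-7) = -189/2*(-7) = 1323/2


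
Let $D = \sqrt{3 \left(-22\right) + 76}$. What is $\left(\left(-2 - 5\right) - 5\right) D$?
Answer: $- 12 \sqrt{10} \approx -37.947$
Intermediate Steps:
$D = \sqrt{10}$ ($D = \sqrt{-66 + 76} = \sqrt{10} \approx 3.1623$)
$\left(\left(-2 - 5\right) - 5\right) D = \left(\left(-2 - 5\right) - 5\right) \sqrt{10} = \left(-7 - 5\right) \sqrt{10} = - 12 \sqrt{10}$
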